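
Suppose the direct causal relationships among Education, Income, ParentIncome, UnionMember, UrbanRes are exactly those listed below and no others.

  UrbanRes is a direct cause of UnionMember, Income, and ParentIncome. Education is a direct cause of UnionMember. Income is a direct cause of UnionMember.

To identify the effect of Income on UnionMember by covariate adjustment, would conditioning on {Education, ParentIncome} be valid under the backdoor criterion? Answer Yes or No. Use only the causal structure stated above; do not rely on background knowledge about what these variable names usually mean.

Backdoor paths from Income to UnionMember (paths whose first edge points into Income):
  P1: Income <- UrbanRes -> UnionMember
Condition 1 (no descendant of Income in the set): holds — descendants of Income are {UnionMember}; none are in {Education, ParentIncome}.
Condition 2 (every backdoor path blocked by {Education, ParentIncome}):
  P1: open — no interior node is in the conditioning set.
{Education, ParentIncome} does not satisfy the backdoor criterion.

No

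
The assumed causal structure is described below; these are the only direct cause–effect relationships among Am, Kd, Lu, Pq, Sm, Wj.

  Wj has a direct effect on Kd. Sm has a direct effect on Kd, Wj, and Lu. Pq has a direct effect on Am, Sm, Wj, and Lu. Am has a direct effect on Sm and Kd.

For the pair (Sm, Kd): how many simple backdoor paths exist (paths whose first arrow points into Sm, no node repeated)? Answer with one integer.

A backdoor path from Sm to Kd is any simple undirected path whose first edge points into Sm (i.e. leaves Sm via a parent).
Parents of Sm: {Am, Pq}.
Enumerating:
  P1: Sm <- Pq -> Am -> Kd
  P2: Sm <- Pq -> Wj -> Kd
  P3: Sm <- Am <- Pq -> Wj -> Kd
  P4: Sm <- Am -> Kd
That exhausts the simple backdoor paths. Count: 4.

4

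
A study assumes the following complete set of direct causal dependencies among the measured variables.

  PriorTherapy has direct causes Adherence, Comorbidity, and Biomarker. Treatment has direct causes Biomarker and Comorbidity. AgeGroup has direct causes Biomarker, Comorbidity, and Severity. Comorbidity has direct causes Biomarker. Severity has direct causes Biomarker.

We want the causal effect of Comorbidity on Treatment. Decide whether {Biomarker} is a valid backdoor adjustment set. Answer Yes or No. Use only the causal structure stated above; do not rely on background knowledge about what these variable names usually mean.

Yes

Backdoor paths from Comorbidity to Treatment (paths whose first edge points into Comorbidity):
  P1: Comorbidity <- Biomarker -> Treatment
Condition 1 (no descendant of Comorbidity in the set): holds — descendants of Comorbidity are {AgeGroup, PriorTherapy, Treatment}; none are in {Biomarker}.
Condition 2 (every backdoor path blocked by {Biomarker}):
  P1: blocked at fork node Biomarker ∈ conditioning set.
{Biomarker} satisfies the backdoor criterion.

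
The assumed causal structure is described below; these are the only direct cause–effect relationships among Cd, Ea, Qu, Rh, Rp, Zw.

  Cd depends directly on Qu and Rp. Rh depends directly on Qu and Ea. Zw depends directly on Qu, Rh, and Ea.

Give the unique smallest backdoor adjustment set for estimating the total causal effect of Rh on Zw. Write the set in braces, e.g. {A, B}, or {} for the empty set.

{Ea, Qu}

Variables eligible for adjustment (non-descendants of Rh, excluding Rh and Zw): {Cd, Ea, Qu, Rp}.
Backdoor paths from Rh to Zw:
  P1: Rh <- Ea -> Zw
  P2: Rh <- Qu -> Zw
The empty set is not sufficient: P1 (Rh <- Ea -> Zw) has no collider blocking it and no conditioned non-collider, so it is open.
Try {Ea, Qu}:
  P1: blocked at fork node Ea ∈ conditioning set.
  P2: blocked at fork node Qu ∈ conditioning set.
{Ea, Qu} contains no descendant of Rh and blocks every backdoor path.
Every element of {Ea, Qu} is needed (dropping Ea leaves P1 open; dropping Qu leaves P2 open), so no proper subset is valid.
Among all size-2 subsets of the eligible variables, only {Ea, Qu} blocks every backdoor path, so it is the unique smallest valid adjustment set.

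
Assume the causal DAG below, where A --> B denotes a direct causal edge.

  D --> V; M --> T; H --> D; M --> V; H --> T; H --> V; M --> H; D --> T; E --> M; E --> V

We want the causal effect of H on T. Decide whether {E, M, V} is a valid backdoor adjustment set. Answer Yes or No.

Backdoor paths from H to T (paths whose first edge points into H):
  P1: H <- M <- E -> V <- D -> T
  P2: H <- M -> T
  P3: H <- M -> V <- D -> T
Condition 1 (no descendant of H in the set): FAILS — V is a descendant of H.
Condition 2 (every backdoor path blocked by {E, M, V}):
  P1: blocked at chain node M ∈ conditioning set.
  P2: blocked at fork node M ∈ conditioning set.
  P3: blocked at fork node M ∈ conditioning set.
{E, M, V} does not satisfy the backdoor criterion.

No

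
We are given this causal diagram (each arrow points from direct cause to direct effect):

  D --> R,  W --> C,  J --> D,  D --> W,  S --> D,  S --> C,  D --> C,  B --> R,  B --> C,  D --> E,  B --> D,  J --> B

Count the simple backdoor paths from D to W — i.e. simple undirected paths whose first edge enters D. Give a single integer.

A backdoor path from D to W is any simple undirected path whose first edge points into D (i.e. leaves D via a parent).
Parents of D: {B, J, S}.
Enumerating:
  P1: D <- S -> C <- W
  P2: D <- J -> B -> C <- W
  P3: D <- B -> C <- W
That exhausts the simple backdoor paths. Count: 3.

3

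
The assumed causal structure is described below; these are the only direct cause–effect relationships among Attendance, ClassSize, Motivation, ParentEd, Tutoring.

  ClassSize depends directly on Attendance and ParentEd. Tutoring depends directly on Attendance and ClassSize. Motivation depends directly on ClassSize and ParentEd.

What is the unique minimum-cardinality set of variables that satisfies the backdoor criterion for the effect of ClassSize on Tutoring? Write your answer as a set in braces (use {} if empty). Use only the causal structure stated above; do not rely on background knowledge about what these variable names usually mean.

Variables eligible for adjustment (non-descendants of ClassSize, excluding ClassSize and Tutoring): {Attendance, ParentEd}.
Backdoor paths from ClassSize to Tutoring:
  P1: ClassSize <- Attendance -> Tutoring
The empty set is not sufficient: P1 (ClassSize <- Attendance -> Tutoring) has no collider blocking it and no conditioned non-collider, so it is open.
Try {Attendance}:
  P1: blocked at fork node Attendance ∈ conditioning set.
{Attendance} contains no descendant of ClassSize and blocks every backdoor path.
No other singleton works — e.g. {ParentEd} leaves P1 open — so {Attendance} is the unique smallest valid adjustment set.

{Attendance}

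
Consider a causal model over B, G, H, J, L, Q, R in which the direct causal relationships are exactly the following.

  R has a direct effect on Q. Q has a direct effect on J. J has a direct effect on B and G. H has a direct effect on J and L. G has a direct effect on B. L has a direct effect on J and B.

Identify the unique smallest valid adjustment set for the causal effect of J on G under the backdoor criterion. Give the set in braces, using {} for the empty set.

Variables eligible for adjustment (non-descendants of J, excluding J and G): {H, L, Q, R}.
Backdoor paths from J to G:
  P1: J <- H -> L -> B <- G
  P2: J <- L -> B <- G
Each backdoor path contains an unconditioned collider, so every path is already blocked with the empty conditioning set:
  P1: blocked at collider B (neither it nor any descendant is in the conditioning set).
  P2: blocked at collider B (neither it nor any descendant is in the conditioning set).
The empty set is therefore the unique smallest valid set.

{}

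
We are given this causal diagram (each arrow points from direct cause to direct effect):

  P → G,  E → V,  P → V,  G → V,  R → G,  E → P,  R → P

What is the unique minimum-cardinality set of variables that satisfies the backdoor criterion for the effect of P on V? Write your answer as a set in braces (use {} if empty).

{E, R}

Variables eligible for adjustment (non-descendants of P, excluding P and V): {E, R}.
Backdoor paths from P to V:
  P1: P <- R -> G -> V
  P2: P <- E -> V
The empty set is not sufficient: P1 (P <- R -> G -> V) has no collider blocking it and no conditioned non-collider, so it is open.
Try {E, R}:
  P1: blocked at fork node R ∈ conditioning set.
  P2: blocked at fork node E ∈ conditioning set.
{E, R} contains no descendant of P and blocks every backdoor path.
Every element of {E, R} is needed (dropping E leaves P2 open; dropping R leaves P1 open), so no proper subset is valid.
Among all size-2 subsets of the eligible variables, only {E, R} blocks every backdoor path, so it is the unique smallest valid adjustment set.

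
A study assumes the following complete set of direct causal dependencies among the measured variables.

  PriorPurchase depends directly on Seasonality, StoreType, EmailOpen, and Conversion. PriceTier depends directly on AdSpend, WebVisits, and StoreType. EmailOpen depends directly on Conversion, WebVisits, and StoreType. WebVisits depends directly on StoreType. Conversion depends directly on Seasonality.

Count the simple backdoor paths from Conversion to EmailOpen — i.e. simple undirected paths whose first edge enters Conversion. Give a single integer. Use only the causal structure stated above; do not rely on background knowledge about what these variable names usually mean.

4

A backdoor path from Conversion to EmailOpen is any simple undirected path whose first edge points into Conversion (i.e. leaves Conversion via a parent).
Parents of Conversion: {Seasonality}.
Enumerating:
  P1: Conversion <- Seasonality -> PriorPurchase <- StoreType -> WebVisits -> EmailOpen
  P2: Conversion <- Seasonality -> PriorPurchase <- StoreType -> PriceTier <- WebVisits -> EmailOpen
  P3: Conversion <- Seasonality -> PriorPurchase <- StoreType -> EmailOpen
  P4: Conversion <- Seasonality -> PriorPurchase <- EmailOpen
That exhausts the simple backdoor paths. Count: 4.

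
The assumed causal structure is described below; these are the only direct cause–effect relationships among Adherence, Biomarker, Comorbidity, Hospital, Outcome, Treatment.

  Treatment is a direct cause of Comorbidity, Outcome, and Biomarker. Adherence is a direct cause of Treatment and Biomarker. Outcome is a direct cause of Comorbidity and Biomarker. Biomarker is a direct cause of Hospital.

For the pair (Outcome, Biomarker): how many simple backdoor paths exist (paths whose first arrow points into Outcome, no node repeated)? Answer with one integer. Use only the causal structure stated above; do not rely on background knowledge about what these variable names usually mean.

2

A backdoor path from Outcome to Biomarker is any simple undirected path whose first edge points into Outcome (i.e. leaves Outcome via a parent).
Parents of Outcome: {Treatment}.
Enumerating:
  P1: Outcome <- Treatment <- Adherence -> Biomarker
  P2: Outcome <- Treatment -> Biomarker
That exhausts the simple backdoor paths. Count: 2.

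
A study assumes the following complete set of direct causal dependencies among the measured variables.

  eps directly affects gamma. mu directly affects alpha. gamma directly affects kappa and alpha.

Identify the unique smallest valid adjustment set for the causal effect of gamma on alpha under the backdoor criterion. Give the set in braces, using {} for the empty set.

Variables eligible for adjustment (non-descendants of gamma, excluding gamma and alpha): {eps, mu}.
Backdoor paths from gamma to alpha:
  (none)
With no backdoor paths the empty set already satisfies the criterion, and it is trivially minimal.

{}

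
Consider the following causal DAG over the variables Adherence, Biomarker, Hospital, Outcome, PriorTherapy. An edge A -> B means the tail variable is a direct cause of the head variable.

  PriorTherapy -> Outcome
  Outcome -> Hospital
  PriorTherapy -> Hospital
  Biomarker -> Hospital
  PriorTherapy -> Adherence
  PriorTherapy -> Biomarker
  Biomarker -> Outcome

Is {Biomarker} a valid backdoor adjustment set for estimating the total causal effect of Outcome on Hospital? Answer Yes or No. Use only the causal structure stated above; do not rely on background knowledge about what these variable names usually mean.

Backdoor paths from Outcome to Hospital (paths whose first edge points into Outcome):
  P1: Outcome <- PriorTherapy -> Biomarker -> Hospital
  P2: Outcome <- PriorTherapy -> Hospital
  P3: Outcome <- Biomarker <- PriorTherapy -> Hospital
  P4: Outcome <- Biomarker -> Hospital
Condition 1 (no descendant of Outcome in the set): holds — descendants of Outcome are {Hospital}; none are in {Biomarker}.
Condition 2 (every backdoor path blocked by {Biomarker}):
  P1: blocked at chain node Biomarker ∈ conditioning set.
  P2: open — no interior node is in the conditioning set.
  P3: blocked at chain node Biomarker ∈ conditioning set.
  P4: blocked at fork node Biomarker ∈ conditioning set.
{Biomarker} does not satisfy the backdoor criterion.

No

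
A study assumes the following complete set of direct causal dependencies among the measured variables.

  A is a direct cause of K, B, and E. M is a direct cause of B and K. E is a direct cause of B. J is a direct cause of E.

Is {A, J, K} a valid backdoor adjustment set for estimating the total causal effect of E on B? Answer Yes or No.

Yes

Backdoor paths from E to B (paths whose first edge points into E):
  P1: E <- A -> K <- M -> B
  P2: E <- A -> B
Condition 1 (no descendant of E in the set): holds — descendants of E are {B}; none are in {A, J, K}.
Condition 2 (every backdoor path blocked by {A, J, K}):
  P1: blocked at fork node A ∈ conditioning set.
  P2: blocked at fork node A ∈ conditioning set.
{A, J, K} satisfies the backdoor criterion.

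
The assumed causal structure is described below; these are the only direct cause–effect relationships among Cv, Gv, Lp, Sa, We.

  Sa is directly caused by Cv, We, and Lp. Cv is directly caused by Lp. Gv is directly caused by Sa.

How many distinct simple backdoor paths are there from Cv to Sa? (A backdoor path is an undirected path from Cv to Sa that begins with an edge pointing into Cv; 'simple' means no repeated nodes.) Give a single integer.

1

A backdoor path from Cv to Sa is any simple undirected path whose first edge points into Cv (i.e. leaves Cv via a parent).
Parents of Cv: {Lp}.
Enumerating:
  P1: Cv <- Lp -> Sa
That exhausts the simple backdoor paths. Count: 1.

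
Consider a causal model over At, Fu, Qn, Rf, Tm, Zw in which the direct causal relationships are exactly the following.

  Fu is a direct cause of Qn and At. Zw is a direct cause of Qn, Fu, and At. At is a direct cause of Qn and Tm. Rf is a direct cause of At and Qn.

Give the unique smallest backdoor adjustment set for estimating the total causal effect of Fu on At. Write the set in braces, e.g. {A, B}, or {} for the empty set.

{Zw}

Variables eligible for adjustment (non-descendants of Fu, excluding Fu and At): {Rf, Zw}.
Backdoor paths from Fu to At:
  P1: Fu <- Zw -> At
  P2: Fu <- Zw -> Qn <- Rf -> At
  P3: Fu <- Zw -> Qn <- At
The empty set is not sufficient: P1 (Fu <- Zw -> At) has no collider blocking it and no conditioned non-collider, so it is open.
Try {Zw}:
  P1: blocked at fork node Zw ∈ conditioning set.
  P2: blocked at fork node Zw ∈ conditioning set.
  P3: blocked at fork node Zw ∈ conditioning set.
{Zw} contains no descendant of Fu and blocks every backdoor path.
No other singleton works — e.g. {Rf} leaves P1 open — so {Zw} is the unique smallest valid adjustment set.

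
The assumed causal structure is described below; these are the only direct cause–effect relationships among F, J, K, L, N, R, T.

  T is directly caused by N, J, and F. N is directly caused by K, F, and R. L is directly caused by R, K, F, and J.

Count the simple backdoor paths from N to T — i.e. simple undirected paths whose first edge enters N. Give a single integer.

A backdoor path from N to T is any simple undirected path whose first edge points into N (i.e. leaves N via a parent).
Parents of N: {F, K, R}.
Enumerating:
  P1: N <- R -> L <- J -> T
  P2: N <- R -> L <- F -> T
  P3: N <- K -> L <- J -> T
  P4: N <- K -> L <- F -> T
  P5: N <- F -> L <- J -> T
  P6: N <- F -> T
That exhausts the simple backdoor paths. Count: 6.

6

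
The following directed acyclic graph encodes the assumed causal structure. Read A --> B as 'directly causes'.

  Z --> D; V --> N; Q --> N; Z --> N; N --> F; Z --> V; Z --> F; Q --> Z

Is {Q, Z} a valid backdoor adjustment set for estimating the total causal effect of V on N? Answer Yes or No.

Yes

Backdoor paths from V to N (paths whose first edge points into V):
  P1: V <- Z <- Q -> N
  P2: V <- Z -> N
  P3: V <- Z -> F <- N
Condition 1 (no descendant of V in the set): holds — descendants of V are {F, N}; none are in {Q, Z}.
Condition 2 (every backdoor path blocked by {Q, Z}):
  P1: blocked at chain node Z ∈ conditioning set.
  P2: blocked at fork node Z ∈ conditioning set.
  P3: blocked at fork node Z ∈ conditioning set.
{Q, Z} satisfies the backdoor criterion.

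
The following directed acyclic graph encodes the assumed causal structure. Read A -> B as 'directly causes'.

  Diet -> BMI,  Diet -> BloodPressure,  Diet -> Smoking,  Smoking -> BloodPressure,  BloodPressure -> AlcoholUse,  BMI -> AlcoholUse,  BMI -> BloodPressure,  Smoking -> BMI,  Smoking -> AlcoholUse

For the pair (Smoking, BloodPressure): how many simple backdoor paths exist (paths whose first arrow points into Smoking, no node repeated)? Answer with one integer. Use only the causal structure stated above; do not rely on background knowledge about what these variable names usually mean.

3

A backdoor path from Smoking to BloodPressure is any simple undirected path whose first edge points into Smoking (i.e. leaves Smoking via a parent).
Parents of Smoking: {Diet}.
Enumerating:
  P1: Smoking <- Diet -> BMI -> BloodPressure
  P2: Smoking <- Diet -> BMI -> AlcoholUse <- BloodPressure
  P3: Smoking <- Diet -> BloodPressure
That exhausts the simple backdoor paths. Count: 3.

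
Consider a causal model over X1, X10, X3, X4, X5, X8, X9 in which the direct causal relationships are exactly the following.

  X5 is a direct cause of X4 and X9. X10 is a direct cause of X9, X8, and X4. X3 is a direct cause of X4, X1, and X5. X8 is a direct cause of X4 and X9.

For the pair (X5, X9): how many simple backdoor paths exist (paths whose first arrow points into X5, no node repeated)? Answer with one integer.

A backdoor path from X5 to X9 is any simple undirected path whose first edge points into X5 (i.e. leaves X5 via a parent).
Parents of X5: {X3}.
Enumerating:
  P1: X5 <- X3 -> X4 <- X10 -> X8 -> X9
  P2: X5 <- X3 -> X4 <- X10 -> X9
  P3: X5 <- X3 -> X4 <- X8 <- X10 -> X9
  P4: X5 <- X3 -> X4 <- X8 -> X9
That exhausts the simple backdoor paths. Count: 4.

4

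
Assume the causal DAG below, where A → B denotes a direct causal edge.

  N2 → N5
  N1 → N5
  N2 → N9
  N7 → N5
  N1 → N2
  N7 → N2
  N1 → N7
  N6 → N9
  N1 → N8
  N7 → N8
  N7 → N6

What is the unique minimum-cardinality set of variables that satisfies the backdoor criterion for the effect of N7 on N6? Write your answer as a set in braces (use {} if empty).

Variables eligible for adjustment (non-descendants of N7, excluding N7 and N6): {N1}.
Backdoor paths from N7 to N6:
  P1: N7 <- N1 -> N2 -> N9 <- N6
  P2: N7 <- N1 -> N5 <- N2 -> N9 <- N6
Each backdoor path contains an unconditioned collider, so every path is already blocked with the empty conditioning set:
  P1: blocked at collider N9 (neither it nor any descendant is in the conditioning set).
  P2: blocked at collider N5 (neither it nor any descendant is in the conditioning set).
The empty set is therefore the unique smallest valid set.

{}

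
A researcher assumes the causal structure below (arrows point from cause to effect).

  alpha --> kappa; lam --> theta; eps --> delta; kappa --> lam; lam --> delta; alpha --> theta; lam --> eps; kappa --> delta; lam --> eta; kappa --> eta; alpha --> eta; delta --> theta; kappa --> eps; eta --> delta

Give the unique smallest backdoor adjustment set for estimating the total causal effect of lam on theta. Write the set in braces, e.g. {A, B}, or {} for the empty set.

Variables eligible for adjustment (non-descendants of lam, excluding lam and theta): {alpha, kappa}.
Backdoor paths from lam to theta:
  P1: lam <- kappa <- alpha -> eta -> delta -> theta
  P2: lam <- kappa <- alpha -> theta
  P3: lam <- kappa -> eta <- alpha -> theta
  P4: lam <- kappa -> eta -> delta -> theta
  P5: lam <- kappa -> eps -> delta <- eta <- alpha -> theta
  P6: lam <- kappa -> eps -> delta -> theta
  P7: lam <- kappa -> delta <- eta <- alpha -> theta
  P8: lam <- kappa -> delta -> theta
The empty set is not sufficient: P1 (lam <- kappa <- alpha -> eta -> delta -> theta) has no collider blocking it and no conditioned non-collider, so it is open.
Try {kappa}:
  P1: blocked at chain node kappa ∈ conditioning set.
  P2: blocked at chain node kappa ∈ conditioning set.
  P3: blocked at fork node kappa ∈ conditioning set.
  P4: blocked at fork node kappa ∈ conditioning set.
  P5: blocked at fork node kappa ∈ conditioning set.
  P6: blocked at fork node kappa ∈ conditioning set.
  P7: blocked at fork node kappa ∈ conditioning set.
  P8: blocked at fork node kappa ∈ conditioning set.
{kappa} contains no descendant of lam and blocks every backdoor path.
No other singleton works — e.g. {alpha} leaves P4 open — so {kappa} is the unique smallest valid adjustment set.

{kappa}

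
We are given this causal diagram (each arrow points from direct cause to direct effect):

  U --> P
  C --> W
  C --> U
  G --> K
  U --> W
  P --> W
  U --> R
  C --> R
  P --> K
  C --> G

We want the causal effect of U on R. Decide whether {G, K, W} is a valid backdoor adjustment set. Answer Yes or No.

No

Backdoor paths from U to R (paths whose first edge points into U):
  P1: U <- C -> R
Condition 1 (no descendant of U in the set): FAILS — K and W are descendants of U.
Condition 2 (every backdoor path blocked by {G, K, W}):
  P1: open — no interior node is in the conditioning set.
{G, K, W} does not satisfy the backdoor criterion.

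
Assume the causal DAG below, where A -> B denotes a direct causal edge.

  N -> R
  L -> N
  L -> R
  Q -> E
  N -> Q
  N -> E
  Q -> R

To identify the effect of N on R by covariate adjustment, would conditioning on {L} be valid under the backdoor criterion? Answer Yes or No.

Yes

Backdoor paths from N to R (paths whose first edge points into N):
  P1: N <- L -> R
Condition 1 (no descendant of N in the set): holds — descendants of N are {E, Q, R}; none are in {L}.
Condition 2 (every backdoor path blocked by {L}):
  P1: blocked at fork node L ∈ conditioning set.
{L} satisfies the backdoor criterion.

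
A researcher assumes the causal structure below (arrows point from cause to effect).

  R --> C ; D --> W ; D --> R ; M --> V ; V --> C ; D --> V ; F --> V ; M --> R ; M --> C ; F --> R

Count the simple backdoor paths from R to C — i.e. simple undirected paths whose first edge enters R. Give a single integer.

A backdoor path from R to C is any simple undirected path whose first edge points into R (i.e. leaves R via a parent).
Parents of R: {D, F, M}.
Enumerating:
  P1: R <- M -> V -> C
  P2: R <- M -> C
  P3: R <- F -> V <- M -> C
  P4: R <- F -> V -> C
  P5: R <- D -> V <- M -> C
  P6: R <- D -> V -> C
That exhausts the simple backdoor paths. Count: 6.

6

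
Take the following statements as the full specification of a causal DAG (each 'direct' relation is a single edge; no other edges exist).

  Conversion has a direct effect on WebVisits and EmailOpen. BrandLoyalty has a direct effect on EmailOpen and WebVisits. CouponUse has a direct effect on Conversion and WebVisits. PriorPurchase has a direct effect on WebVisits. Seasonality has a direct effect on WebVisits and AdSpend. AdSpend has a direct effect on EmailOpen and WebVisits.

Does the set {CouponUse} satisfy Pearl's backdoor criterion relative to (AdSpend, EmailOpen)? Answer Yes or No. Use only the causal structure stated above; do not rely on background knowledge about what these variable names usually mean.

Backdoor paths from AdSpend to EmailOpen (paths whose first edge points into AdSpend):
  P1: AdSpend <- Seasonality -> WebVisits <- BrandLoyalty -> EmailOpen
  P2: AdSpend <- Seasonality -> WebVisits <- CouponUse -> Conversion -> EmailOpen
  P3: AdSpend <- Seasonality -> WebVisits <- Conversion -> EmailOpen
Condition 1 (no descendant of AdSpend in the set): holds — descendants of AdSpend are {EmailOpen, WebVisits}; none are in {CouponUse}.
Condition 2 (every backdoor path blocked by {CouponUse}):
  P1: blocked at collider WebVisits (neither it nor any descendant is in the conditioning set).
  P2: blocked at collider WebVisits (neither it nor any descendant is in the conditioning set).
  P3: blocked at collider WebVisits (neither it nor any descendant is in the conditioning set).
{CouponUse} satisfies the backdoor criterion.

Yes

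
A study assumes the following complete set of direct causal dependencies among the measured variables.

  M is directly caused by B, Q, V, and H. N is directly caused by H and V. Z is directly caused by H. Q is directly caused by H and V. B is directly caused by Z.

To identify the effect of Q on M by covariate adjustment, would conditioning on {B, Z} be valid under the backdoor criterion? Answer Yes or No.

Backdoor paths from Q to M (paths whose first edge points into Q):
  P1: Q <- H -> N <- V -> M
  P2: Q <- H -> Z -> B -> M
  P3: Q <- H -> M
  P4: Q <- V -> N <- H -> Z -> B -> M
  P5: Q <- V -> N <- H -> M
  P6: Q <- V -> M
Condition 1 (no descendant of Q in the set): holds — descendants of Q are {M}; none are in {B, Z}.
Condition 2 (every backdoor path blocked by {B, Z}):
  P1: blocked at collider N (neither it nor any descendant is in the conditioning set).
  P2: blocked at chain node Z ∈ conditioning set.
  P3: open — no interior node is in the conditioning set.
  P4: blocked at collider N (neither it nor any descendant is in the conditioning set).
  P5: blocked at collider N (neither it nor any descendant is in the conditioning set).
  P6: open — no interior node is in the conditioning set.
{B, Z} does not satisfy the backdoor criterion.

No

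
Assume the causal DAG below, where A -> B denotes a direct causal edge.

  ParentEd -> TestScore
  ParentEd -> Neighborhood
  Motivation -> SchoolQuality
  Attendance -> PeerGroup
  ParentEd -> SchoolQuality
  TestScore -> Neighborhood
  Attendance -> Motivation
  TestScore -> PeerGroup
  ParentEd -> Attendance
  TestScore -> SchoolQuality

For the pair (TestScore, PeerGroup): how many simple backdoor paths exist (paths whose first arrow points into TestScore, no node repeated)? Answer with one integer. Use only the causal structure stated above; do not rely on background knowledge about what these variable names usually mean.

2

A backdoor path from TestScore to PeerGroup is any simple undirected path whose first edge points into TestScore (i.e. leaves TestScore via a parent).
Parents of TestScore: {ParentEd}.
Enumerating:
  P1: TestScore <- ParentEd -> Attendance -> PeerGroup
  P2: TestScore <- ParentEd -> SchoolQuality <- Motivation <- Attendance -> PeerGroup
That exhausts the simple backdoor paths. Count: 2.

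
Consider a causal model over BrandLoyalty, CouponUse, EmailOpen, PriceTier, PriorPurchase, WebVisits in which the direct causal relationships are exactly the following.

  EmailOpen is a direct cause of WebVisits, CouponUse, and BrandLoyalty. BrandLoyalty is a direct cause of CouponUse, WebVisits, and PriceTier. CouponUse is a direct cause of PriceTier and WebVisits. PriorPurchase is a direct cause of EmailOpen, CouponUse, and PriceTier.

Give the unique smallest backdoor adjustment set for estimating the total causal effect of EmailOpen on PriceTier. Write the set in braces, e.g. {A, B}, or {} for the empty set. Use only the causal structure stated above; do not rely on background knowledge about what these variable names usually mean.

Variables eligible for adjustment (non-descendants of EmailOpen, excluding EmailOpen and PriceTier): {PriorPurchase}.
Backdoor paths from EmailOpen to PriceTier:
  P1: EmailOpen <- PriorPurchase -> CouponUse <- BrandLoyalty -> PriceTier
  P2: EmailOpen <- PriorPurchase -> CouponUse -> PriceTier
  P3: EmailOpen <- PriorPurchase -> CouponUse -> WebVisits <- BrandLoyalty -> PriceTier
  P4: EmailOpen <- PriorPurchase -> PriceTier
The empty set is not sufficient: P2 (EmailOpen <- PriorPurchase -> CouponUse -> PriceTier) has no collider blocking it and no conditioned non-collider, so it is open.
Try {PriorPurchase}:
  P1: blocked at fork node PriorPurchase ∈ conditioning set.
  P2: blocked at fork node PriorPurchase ∈ conditioning set.
  P3: blocked at fork node PriorPurchase ∈ conditioning set.
  P4: blocked at fork node PriorPurchase ∈ conditioning set.
{PriorPurchase} contains no descendant of EmailOpen and blocks every backdoor path.
{PriorPurchase} is the unique smallest valid adjustment set.

{PriorPurchase}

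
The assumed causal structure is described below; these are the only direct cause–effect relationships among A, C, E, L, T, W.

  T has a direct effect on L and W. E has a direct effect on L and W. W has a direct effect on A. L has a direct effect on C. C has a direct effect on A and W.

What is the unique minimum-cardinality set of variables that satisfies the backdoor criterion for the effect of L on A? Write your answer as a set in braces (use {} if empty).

Variables eligible for adjustment (non-descendants of L, excluding L and A): {E, T}.
Backdoor paths from L to A:
  P1: L <- E -> W <- C -> A
  P2: L <- E -> W -> A
  P3: L <- T -> W <- C -> A
  P4: L <- T -> W -> A
The empty set is not sufficient: P2 (L <- E -> W -> A) has no collider blocking it and no conditioned non-collider, so it is open.
Try {E, T}:
  P1: blocked at fork node E ∈ conditioning set.
  P2: blocked at fork node E ∈ conditioning set.
  P3: blocked at fork node T ∈ conditioning set.
  P4: blocked at fork node T ∈ conditioning set.
{E, T} contains no descendant of L and blocks every backdoor path.
Every element of {E, T} is needed (dropping E leaves P2 open; dropping T leaves P4 open), so no proper subset is valid.
Among all size-2 subsets of the eligible variables, only {E, T} blocks every backdoor path, so it is the unique smallest valid adjustment set.

{E, T}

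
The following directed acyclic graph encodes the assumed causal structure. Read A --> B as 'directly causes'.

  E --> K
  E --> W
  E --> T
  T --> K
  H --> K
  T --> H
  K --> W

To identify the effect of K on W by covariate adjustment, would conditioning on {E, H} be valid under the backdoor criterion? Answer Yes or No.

Yes

Backdoor paths from K to W (paths whose first edge points into K):
  P1: K <- E -> W
  P2: K <- T <- E -> W
  P3: K <- H <- T <- E -> W
Condition 1 (no descendant of K in the set): holds — descendants of K are {W}; none are in {E, H}.
Condition 2 (every backdoor path blocked by {E, H}):
  P1: blocked at fork node E ∈ conditioning set.
  P2: blocked at fork node E ∈ conditioning set.
  P3: blocked at chain node H ∈ conditioning set.
{E, H} satisfies the backdoor criterion.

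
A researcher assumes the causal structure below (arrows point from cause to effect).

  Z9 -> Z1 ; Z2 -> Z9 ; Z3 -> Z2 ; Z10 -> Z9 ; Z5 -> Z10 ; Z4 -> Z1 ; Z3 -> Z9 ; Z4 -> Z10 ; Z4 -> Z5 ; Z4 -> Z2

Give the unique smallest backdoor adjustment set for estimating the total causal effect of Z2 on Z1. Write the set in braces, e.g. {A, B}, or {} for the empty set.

{Z3, Z4}

Variables eligible for adjustment (non-descendants of Z2, excluding Z2 and Z1): {Z10, Z3, Z4, Z5}.
Backdoor paths from Z2 to Z1:
  P1: Z2 <- Z4 -> Z5 -> Z10 -> Z9 -> Z1
  P2: Z2 <- Z4 -> Z10 -> Z9 -> Z1
  P3: Z2 <- Z4 -> Z1
  P4: Z2 <- Z3 -> Z9 <- Z10 <- Z4 -> Z1
  P5: Z2 <- Z3 -> Z9 <- Z10 <- Z5 <- Z4 -> Z1
  P6: Z2 <- Z3 -> Z9 -> Z1
The empty set is not sufficient: P1 (Z2 <- Z4 -> Z5 -> Z10 -> Z9 -> Z1) has no collider blocking it and no conditioned non-collider, so it is open.
Try {Z3, Z4}:
  P1: blocked at fork node Z4 ∈ conditioning set.
  P2: blocked at fork node Z4 ∈ conditioning set.
  P3: blocked at fork node Z4 ∈ conditioning set.
  P4: blocked at fork node Z3 ∈ conditioning set.
  P5: blocked at fork node Z3 ∈ conditioning set.
  P6: blocked at fork node Z3 ∈ conditioning set.
{Z3, Z4} contains no descendant of Z2 and blocks every backdoor path.
Every element of {Z3, Z4} is needed (dropping Z3 leaves P6 open; dropping Z4 leaves P1 open), so no proper subset is valid.
Among all size-2 subsets of the eligible variables, only {Z3, Z4} blocks every backdoor path, so it is the unique smallest valid adjustment set.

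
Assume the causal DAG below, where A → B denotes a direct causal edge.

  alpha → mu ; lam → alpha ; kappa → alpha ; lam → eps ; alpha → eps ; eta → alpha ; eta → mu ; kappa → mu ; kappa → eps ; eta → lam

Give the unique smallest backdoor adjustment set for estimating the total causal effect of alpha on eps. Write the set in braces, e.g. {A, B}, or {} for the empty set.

{kappa, lam}

Variables eligible for adjustment (non-descendants of alpha, excluding alpha and eps): {eta, kappa, lam}.
Backdoor paths from alpha to eps:
  P1: alpha <- kappa -> mu <- eta -> lam -> eps
  P2: alpha <- kappa -> eps
  P3: alpha <- eta -> lam -> eps
  P4: alpha <- eta -> mu <- kappa -> eps
  P5: alpha <- lam <- eta -> mu <- kappa -> eps
  P6: alpha <- lam -> eps
The empty set is not sufficient: P2 (alpha <- kappa -> eps) has no collider blocking it and no conditioned non-collider, so it is open.
Try {kappa, lam}:
  P1: blocked at fork node kappa ∈ conditioning set.
  P2: blocked at fork node kappa ∈ conditioning set.
  P3: blocked at chain node lam ∈ conditioning set.
  P4: blocked at collider mu (neither it nor any descendant is in the conditioning set).
  P5: blocked at chain node lam ∈ conditioning set.
  P6: blocked at fork node lam ∈ conditioning set.
{kappa, lam} contains no descendant of alpha and blocks every backdoor path.
Every element of {kappa, lam} is needed (dropping kappa leaves P2 open; dropping lam leaves P3 open), so no proper subset is valid.
Among all size-2 subsets of the eligible variables, only {kappa, lam} blocks every backdoor path, so it is the unique smallest valid adjustment set.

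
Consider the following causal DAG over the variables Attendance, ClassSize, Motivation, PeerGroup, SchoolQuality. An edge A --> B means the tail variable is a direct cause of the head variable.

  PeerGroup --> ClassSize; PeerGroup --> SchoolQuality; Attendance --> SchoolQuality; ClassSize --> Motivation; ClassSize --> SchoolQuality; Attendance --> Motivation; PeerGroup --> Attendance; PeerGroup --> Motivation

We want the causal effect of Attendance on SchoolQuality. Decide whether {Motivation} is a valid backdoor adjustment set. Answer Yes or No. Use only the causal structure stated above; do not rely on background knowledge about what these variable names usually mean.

No

Backdoor paths from Attendance to SchoolQuality (paths whose first edge points into Attendance):
  P1: Attendance <- PeerGroup -> ClassSize -> SchoolQuality
  P2: Attendance <- PeerGroup -> Motivation <- ClassSize -> SchoolQuality
  P3: Attendance <- PeerGroup -> SchoolQuality
Condition 1 (no descendant of Attendance in the set): FAILS — Motivation is a descendant of Attendance.
Condition 2 (every backdoor path blocked by {Motivation}):
  P1: open — no interior node is in the conditioning set.
  P2: open — collider(s) Motivation are conditioned on (or have a conditioned descendant) and no non-collider on the path is in the set.
  P3: open — no interior node is in the conditioning set.
{Motivation} does not satisfy the backdoor criterion.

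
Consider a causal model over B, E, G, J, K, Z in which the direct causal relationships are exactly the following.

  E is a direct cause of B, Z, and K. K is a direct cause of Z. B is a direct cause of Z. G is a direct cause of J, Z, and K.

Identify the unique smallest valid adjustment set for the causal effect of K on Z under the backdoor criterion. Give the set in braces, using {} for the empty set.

Variables eligible for adjustment (non-descendants of K, excluding K and Z): {B, E, G, J}.
Backdoor paths from K to Z:
  P1: K <- E -> B -> Z
  P2: K <- E -> Z
  P3: K <- G -> Z
The empty set is not sufficient: P1 (K <- E -> B -> Z) has no collider blocking it and no conditioned non-collider, so it is open.
Try {E, G}:
  P1: blocked at fork node E ∈ conditioning set.
  P2: blocked at fork node E ∈ conditioning set.
  P3: blocked at fork node G ∈ conditioning set.
{E, G} contains no descendant of K and blocks every backdoor path.
Every element of {E, G} is needed (dropping E leaves P1 open; dropping G leaves P3 open), so no proper subset is valid.
Among all size-2 subsets of the eligible variables, only {E, G} blocks every backdoor path, so it is the unique smallest valid adjustment set.

{E, G}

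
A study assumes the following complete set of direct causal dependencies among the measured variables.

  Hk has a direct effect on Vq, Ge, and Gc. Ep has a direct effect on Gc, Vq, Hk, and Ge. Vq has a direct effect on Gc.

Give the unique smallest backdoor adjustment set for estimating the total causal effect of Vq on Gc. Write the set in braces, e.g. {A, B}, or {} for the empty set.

{Ep, Hk}

Variables eligible for adjustment (non-descendants of Vq, excluding Vq and Gc): {Ep, Ge, Hk}.
Backdoor paths from Vq to Gc:
  P1: Vq <- Ep -> Hk -> Gc
  P2: Vq <- Ep -> Ge <- Hk -> Gc
  P3: Vq <- Ep -> Gc
  P4: Vq <- Hk <- Ep -> Gc
  P5: Vq <- Hk -> Ge <- Ep -> Gc
  P6: Vq <- Hk -> Gc
The empty set is not sufficient: P1 (Vq <- Ep -> Hk -> Gc) has no collider blocking it and no conditioned non-collider, so it is open.
Try {Ep, Hk}:
  P1: blocked at fork node Ep ∈ conditioning set.
  P2: blocked at fork node Ep ∈ conditioning set.
  P3: blocked at fork node Ep ∈ conditioning set.
  P4: blocked at chain node Hk ∈ conditioning set.
  P5: blocked at fork node Hk ∈ conditioning set.
  P6: blocked at fork node Hk ∈ conditioning set.
{Ep, Hk} contains no descendant of Vq and blocks every backdoor path.
Every element of {Ep, Hk} is needed (dropping Ep leaves P3 open; dropping Hk leaves P6 open), so no proper subset is valid.
Among all size-2 subsets of the eligible variables, only {Ep, Hk} blocks every backdoor path, so it is the unique smallest valid adjustment set.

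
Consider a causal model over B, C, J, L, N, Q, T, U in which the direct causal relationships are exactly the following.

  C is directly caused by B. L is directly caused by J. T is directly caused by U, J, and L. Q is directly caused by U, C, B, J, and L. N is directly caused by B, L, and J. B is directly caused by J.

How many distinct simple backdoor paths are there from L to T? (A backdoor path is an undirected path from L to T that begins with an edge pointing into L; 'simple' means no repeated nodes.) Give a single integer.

A backdoor path from L to T is any simple undirected path whose first edge points into L (i.e. leaves L via a parent).
Parents of L: {J}.
Enumerating:
  P1: L <- J -> B -> C -> Q <- U -> T
  P2: L <- J -> B -> Q <- U -> T
  P3: L <- J -> Q <- U -> T
  P4: L <- J -> T
  P5: L <- J -> N <- B -> C -> Q <- U -> T
  P6: L <- J -> N <- B -> Q <- U -> T
That exhausts the simple backdoor paths. Count: 6.

6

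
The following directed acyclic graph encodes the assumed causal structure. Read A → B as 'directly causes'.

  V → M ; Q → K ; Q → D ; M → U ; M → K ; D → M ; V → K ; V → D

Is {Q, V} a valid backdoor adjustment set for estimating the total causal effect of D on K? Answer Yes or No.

Backdoor paths from D to K (paths whose first edge points into D):
  P1: D <- V -> M -> K
  P2: D <- V -> K
  P3: D <- Q -> K
Condition 1 (no descendant of D in the set): holds — descendants of D are {K, M, U}; none are in {Q, V}.
Condition 2 (every backdoor path blocked by {Q, V}):
  P1: blocked at fork node V ∈ conditioning set.
  P2: blocked at fork node V ∈ conditioning set.
  P3: blocked at fork node Q ∈ conditioning set.
{Q, V} satisfies the backdoor criterion.

Yes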